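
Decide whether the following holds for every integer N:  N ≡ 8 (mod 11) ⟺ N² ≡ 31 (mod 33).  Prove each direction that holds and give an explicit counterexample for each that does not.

[⇒] This fails: take N = 30. Then 30 ≡ 8 (mod 11), but 30² = 900 ≡ 9 (mod 33), not 31.

[⇐] This fails: take N = 14. Then 14² = 196 ≡ 31 (mod 33), yet 14 ≡ 3 (mod 11), not 8.

Neither direction holds.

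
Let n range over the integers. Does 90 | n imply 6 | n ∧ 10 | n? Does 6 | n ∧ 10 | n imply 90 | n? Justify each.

Only the forward implication holds.

(⟹) If 90 ∣ n, write n = 90q. Since 90 = 15·6, n = 6·(15q), so 6 ∣ n; and since 90 = 9·10, n = 10·(9q), so 10 ∣ n.

(⟸) This fails: take n = 30. Both 6 ∣ 30 and 10 ∣ 30, yet 30 is not a multiple of 90 (since 30 = 0·90 + 30), so 90 ∤ 30.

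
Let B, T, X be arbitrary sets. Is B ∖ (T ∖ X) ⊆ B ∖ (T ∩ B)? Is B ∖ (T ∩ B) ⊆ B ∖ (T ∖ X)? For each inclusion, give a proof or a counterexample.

Only the reverse inclusion holds.

Forward inclusion. This inclusion fails. Take B = {1}, T = {1}, X = {1}; then 1 ∈ B ∖ (T ∖ X) but 1 ∉ B ∖ (T ∩ B).

Reverse inclusion. Let x ∈ B ∖ (T ∩ B). Then either x ∈ B and x ∉ T, X; or x ∈ B ∩ X and x ∉ T. In each case x ∈ B ∖ (T ∖ X), so B ∖ (T ∩ B) ⊆ B ∖ (T ∖ X).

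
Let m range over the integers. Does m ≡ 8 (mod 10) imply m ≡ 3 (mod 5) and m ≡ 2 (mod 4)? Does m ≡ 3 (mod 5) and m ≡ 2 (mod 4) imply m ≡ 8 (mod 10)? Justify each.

(⟹) This fails: m = 8 gives 8 ≡ 8 (mod 10) but 8 ≡ 0 (mod 4), so the conjunction on the right does not hold.

(⟸) Conversely, if m ≡ 3 (mod 5) and m ≡ 2 (mod 4), then by the Chinese remainder theorem m ≡ 18 (mod 20). Since 18 ≡ 8 (mod 10) and 10 ∣ 20, we get m ≡ 8 (mod 10).

Only the reverse direction holds.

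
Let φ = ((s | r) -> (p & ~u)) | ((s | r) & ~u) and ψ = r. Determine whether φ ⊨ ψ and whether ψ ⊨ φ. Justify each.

[⇒] This fails. Under r = F, u = F, s = F, p = F, the left side is true but the right side is false.

[⇐] This fails. Under r = T, u = T, s = F, p = F, the left side is false but the right side is true.

(⇒) fails and (⇐) fails.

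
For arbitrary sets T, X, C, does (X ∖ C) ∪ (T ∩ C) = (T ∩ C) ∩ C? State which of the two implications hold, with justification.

(⊆) This inclusion fails. Take T = ∅, X = {1}, C = ∅; then 1 ∈ (X ∖ C) ∪ (T ∩ C) but 1 ∉ (T ∩ C) ∩ C.

(⊇) Let x ∈ (T ∩ C) ∩ C. Then either x ∈ T ∩ C and x ∉ X; or x ∈ T ∩ X ∩ C. In each case x ∈ (X ∖ C) ∪ (T ∩ C), so (T ∩ C) ∩ C ⊆ (X ∖ C) ∪ (T ∩ C).

The sets are not equal: only the reverse inclusion holds.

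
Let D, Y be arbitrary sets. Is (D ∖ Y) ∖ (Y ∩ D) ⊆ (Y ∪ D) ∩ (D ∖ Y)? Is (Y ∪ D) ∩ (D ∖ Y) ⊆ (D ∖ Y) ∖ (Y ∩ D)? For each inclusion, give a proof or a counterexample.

The two sets are equal.

Forward inclusion. Let x ∈ (D ∖ Y) ∖ (Y ∩ D). Then x ∈ D and x ∉ Y, from which x ∈ (Y ∪ D) ∩ (D ∖ Y).

Reverse inclusion. Let x ∈ (Y ∪ D) ∩ (D ∖ Y). Then x ∈ D and x ∉ Y, from which x ∈ (D ∖ Y) ∖ (Y ∩ D).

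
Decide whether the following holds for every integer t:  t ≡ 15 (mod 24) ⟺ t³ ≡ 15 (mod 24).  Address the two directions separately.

Equivalent; both directions hold.

(←) Suppose t³ ≡ 15 (mod 24). The only residue r in {0, …, 23} with r³ ≡ 15 (mod 24) is r = 15, so t ≡ 15 (mod 24).

(→) Suppose t ≡ 15 (mod 24). Write t = 24j + 15. Then (24j + 15)³ = 13824j³ + 25920j² + 16200j + 3375 = 24(576j³ + 1080j² + 675j + 140) + 15, so t³ ≡ 15 (mod 24).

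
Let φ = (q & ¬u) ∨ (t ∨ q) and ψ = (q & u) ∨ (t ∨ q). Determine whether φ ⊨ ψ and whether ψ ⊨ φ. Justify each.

(→) Assume the antecedent. If t is true, (q & u) ∨ (t ∨ q) reduces to true regardless of the other variables. If t is false, the antecedent forces (t = F, u = F, q = T) or (t = F, u = T, q = T), and (q & u) ∨ (t ∨ q) holds there. Either way (q & u) ∨ (t ∨ q) holds.

(←) Assume the antecedent. If t is true, (q & ¬u) ∨ (t ∨ q) reduces to true regardless of the other variables. If t is false, the antecedent forces (t = F, u = F, q = T) or (t = F, u = T, q = T), and (q & ¬u) ∨ (t ∨ q) holds there. Either way (q & ¬u) ∨ (t ∨ q) holds.

Both implications hold.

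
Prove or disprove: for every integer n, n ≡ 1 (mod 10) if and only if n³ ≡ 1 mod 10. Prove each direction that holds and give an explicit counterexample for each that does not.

Both implications hold.

Converse. For the converse, argue contrapositively. If n ≢ 1 (mod 10), then n is congruent to one of 0, 2, 3, 4, 5, 6, 7, 8, 9 modulo 10, and these give n³ ≡ 0, 8, 7, 4, 5, 6, 3, 2, 9 respectively — never 1.

Forward direction. Suppose n ≡ 1 (mod 10). Write n = 10j + 1. Then (10j + 1)³ = 1000j³ + 300j² + 30j + 1 = 10(100j³ + 30j² + 3j) + 1, so n³ ≡ 1 (mod 10).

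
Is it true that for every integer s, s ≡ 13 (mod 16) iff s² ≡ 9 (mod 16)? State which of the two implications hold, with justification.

Only the forward implication holds.

(→) Suppose s ≡ 13 (mod 16). Write s = 16j + 13. Then (16j + 13)² = 256j² + 416j + 169 = 16(16j² + 26j + 10) + 9, so s² ≡ 9 (mod 16).

(←) This fails: take s = 3. Then 3² = 9 ≡ 9 (mod 16), yet 3 ≡ 3 (mod 16), not 13.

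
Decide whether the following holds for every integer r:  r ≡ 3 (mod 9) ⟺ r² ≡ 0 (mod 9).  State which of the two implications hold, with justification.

(⇒) holds; (⇐) fails.

(→) Suppose r ≡ 3 (mod 9). Write r = 9j + 3. Then (9j + 3)² = 81j² + 54j + 9 = 9(9j² + 6j + 1) + 0, so r² ≡ 0 (mod 9).

(←) This fails: take r = 0. Then 0² = 0 ≡ 0 (mod 9), yet 0 ≡ 0 (mod 9), not 3.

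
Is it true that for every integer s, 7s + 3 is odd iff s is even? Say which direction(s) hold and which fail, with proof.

Equivalent; both directions hold.

(⇐) Suppose s is even; write s = 2j. Then 7s + 3 = 7·(2j) + 3 = 2·7j + 3, which is odd.

(⇒) Suppose 7s + 3 is odd. Since 7 is odd, 7s and s have the same parity, so 7s + 3 ≡ s + 3 (mod 2). As 3 is odd, 7s + 3 is odd exactly when s is even. Thus s is even.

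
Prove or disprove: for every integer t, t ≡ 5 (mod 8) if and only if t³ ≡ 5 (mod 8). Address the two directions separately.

(→) Suppose t ≡ 5 (mod 8). Write t = 8j + 5. Then (8j + 5)³ = 512j³ + 960j² + 600j + 125 = 8(64j³ + 120j² + 75j + 15) + 5, so t³ ≡ 5 (mod 8).

(←) Conversely, suppose t³ ≡ 5 (mod 8). The only residue r in {0, …, 7} with r³ ≡ 5 (mod 8) is r = 5, so t ≡ 5 (mod 8).

Both directions hold.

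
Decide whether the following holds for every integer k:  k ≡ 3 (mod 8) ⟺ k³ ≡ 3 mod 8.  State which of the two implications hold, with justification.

Converse. For the converse, argue contrapositively. If k ≢ 3 (mod 8), then k is congruent to one of 0, 1, 2, 4, 5, 6, 7 modulo 8, and these give k³ ≡ 0, 1, 0, 0, 5, 0, 7 respectively — never 3.

Forward direction. Suppose k ≡ 3 (mod 8). Write k = 8j + 3. Then (8j + 3)³ = 512j³ + 576j² + 216j + 27 = 8(64j³ + 72j² + 27j + 3) + 3, so k³ ≡ 3 (mod 8).

Both directions hold; the statement is true.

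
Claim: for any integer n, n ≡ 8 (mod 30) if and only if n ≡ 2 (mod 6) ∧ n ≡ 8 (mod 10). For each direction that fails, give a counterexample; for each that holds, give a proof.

Forward direction. Suppose n ≡ 8 (mod 30); write n = 30j + 8. Since 6 ∣ 30, reducing mod 6 gives n ≡ 8 ≡ 2 (mod 6); since 10 ∣ 30, reducing mod 10 gives n ≡ 8 (mod 10).

Converse. If n ≡ 2 (mod 6) and n ≡ 8 (mod 10), then by the Chinese remainder theorem n ≡ 8 (mod 30). This is exactly n ≡ 8 (mod 30).

Both directions hold; the statement is true.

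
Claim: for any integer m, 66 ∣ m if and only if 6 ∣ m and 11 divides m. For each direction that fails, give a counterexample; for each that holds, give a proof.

Equivalent; both directions hold.

(←) Suppose 6 ∣ m and 11 ∣ m. Any common multiple of 6 and 11 is a multiple of their lcm; here gcd(6, 11) = 1, so lcm(6, 11) = 6·11 = 66, so 66 ∣ m.

(→) If 66 ∣ m, write m = 66q. Since 66 = 11·6, m = 6·(11q), so 6 ∣ m; and since 66 = 6·11, m = 11·(6q), so 11 ∣ m.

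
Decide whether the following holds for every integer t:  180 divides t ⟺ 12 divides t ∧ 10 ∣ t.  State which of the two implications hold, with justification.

(⟹) If 180 ∣ t, write t = 180q. Since 180 = 15·12, t = 12·(15q), so 12 ∣ t; and since 180 = 18·10, t = 10·(18q), so 10 ∣ t.

(⟸) This fails: take t = 60. Both 12 ∣ 60 and 10 ∣ 60, yet 60 is not a multiple of 180 (since 60 = 0·180 + 60), so 180 ∤ 60.

Not equivalent: only (⇒) holds.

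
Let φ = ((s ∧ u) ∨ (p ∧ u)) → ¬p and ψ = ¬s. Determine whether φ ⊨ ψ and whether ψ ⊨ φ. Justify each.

Neither implication holds.

(→) This fails. Under s = T, u = F, p = F, the left side is true but the right side is false.

(←) This fails. Under s = F, u = T, p = T, the left side is false but the right side is true.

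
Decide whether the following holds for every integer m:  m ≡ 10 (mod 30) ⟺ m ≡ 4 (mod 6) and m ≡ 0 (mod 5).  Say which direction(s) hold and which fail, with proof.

Both implications hold.

[⇒] Suppose m ≡ 10 (mod 30); write m = 30j + 10. Since 6 ∣ 30, reducing mod 6 gives m ≡ 10 ≡ 4 (mod 6); since 5 ∣ 30, reducing mod 5 gives m ≡ 10 ≡ 0 (mod 5).

[⇐] Conversely, if m ≡ 4 (mod 6) and m ≡ 0 (mod 5), then by the Chinese remainder theorem m ≡ 10 (mod 30). This is exactly m ≡ 10 (mod 30).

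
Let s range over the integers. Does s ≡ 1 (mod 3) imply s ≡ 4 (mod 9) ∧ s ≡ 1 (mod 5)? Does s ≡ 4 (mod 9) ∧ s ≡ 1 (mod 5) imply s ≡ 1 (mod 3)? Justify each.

Not equivalent: only (⇐) holds.

[⇒] This fails: s = 1 gives 1 ≡ 1 (mod 3) but 1 ≡ 1 (mod 9), so the conjunction on the right does not hold.

[⇐] Conversely, if s ≡ 4 (mod 9) and s ≡ 1 (mod 5), then by the Chinese remainder theorem s ≡ 31 (mod 45). Since 31 ≡ 1 (mod 3) and 3 ∣ 45, we get s ≡ 1 (mod 3).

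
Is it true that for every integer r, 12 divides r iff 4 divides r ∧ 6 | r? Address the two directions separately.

The biconditional holds.

(⇒) If 12 ∣ r, write r = 12q. Since 12 = 3·4, r = 4·(3q), so 4 ∣ r; and since 12 = 2·6, r = 6·(2q), so 6 ∣ r.

(⇐) Suppose 4 ∣ r and 6 ∣ r. Any common multiple of 4 and 6 is a multiple of their lcm; here lcm(4, 6) = 4·6/gcd(4, 6) = 24/2 = 12, so 12 ∣ r.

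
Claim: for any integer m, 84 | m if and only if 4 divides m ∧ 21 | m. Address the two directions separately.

Both directions hold.

(→) If 84 ∣ m, write m = 84q. Since 84 = 21·4, m = 4·(21q), so 4 ∣ m; and since 84 = 4·21, m = 21·(4q), so 21 ∣ m.

(←) Suppose 4 ∣ m and 21 ∣ m. Any common multiple of 4 and 21 is a multiple of their lcm; here gcd(4, 21) = 1, so lcm(4, 21) = 4·21 = 84, so 84 ∣ m.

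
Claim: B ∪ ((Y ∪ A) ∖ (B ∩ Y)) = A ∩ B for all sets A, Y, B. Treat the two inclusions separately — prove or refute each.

Forward inclusion. This inclusion fails. Take A = {1}, Y = ∅, B = ∅; then 1 ∈ B ∪ ((Y ∪ A) ∖ (B ∩ Y)) but 1 ∉ A ∩ B.

Reverse inclusion. Let x ∈ A ∩ B. Then either x ∈ A ∩ B and x ∉ Y; or x ∈ A ∩ Y ∩ B. In each case x ∈ B ∪ ((Y ∪ A) ∖ (B ∩ Y)), so A ∩ B ⊆ B ∪ ((Y ∪ A) ∖ (B ∩ Y)).

The sets are not equal: only the reverse inclusion holds.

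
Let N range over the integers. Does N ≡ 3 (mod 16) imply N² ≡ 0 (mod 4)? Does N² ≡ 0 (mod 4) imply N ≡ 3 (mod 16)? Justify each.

(→) This fails: take N = 3. Then 3 ≡ 3 (mod 16), but 3² = 9 ≡ 1 (mod 4), not 0.

(←) This fails: take N = 0. Then 0² = 0 ≡ 0 (mod 4), yet 0 ≡ 0 (mod 16), not 3.

Neither direction holds.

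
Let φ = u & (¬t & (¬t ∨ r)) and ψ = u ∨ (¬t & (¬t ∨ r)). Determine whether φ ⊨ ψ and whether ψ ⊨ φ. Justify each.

Only the forward implication holds.

(⇐) This fails. Under r = F, t = F, u = F, the left side is false but the right side is true.

(⇒) Assume the antecedent. If r is true, the antecedent forces (r = T, t = F, u = T), and u ∨ (¬t & (¬t ∨ r)) holds there. If r is false, the antecedent forces (r = F, t = F, u = T), and u ∨ (¬t & (¬t ∨ r)) holds there. Either way u ∨ (¬t & (¬t ∨ r)) holds.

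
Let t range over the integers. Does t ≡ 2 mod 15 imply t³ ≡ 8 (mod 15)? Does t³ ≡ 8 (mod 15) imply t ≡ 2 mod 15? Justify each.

Both directions hold.

(←) Suppose t³ ≡ 8 (mod 15). The only residue r in {0, …, 14} with r³ ≡ 8 (mod 15) is r = 2, so t ≡ 2 (mod 15).

(→) Suppose t ≡ 2 mod 15. Write t = 15j + 2. Then (15j + 2)³ = 3375j³ + 1350j² + 180j + 8 = 15(225j³ + 90j² + 12j) + 8, so t³ ≡ 8 (mod 15).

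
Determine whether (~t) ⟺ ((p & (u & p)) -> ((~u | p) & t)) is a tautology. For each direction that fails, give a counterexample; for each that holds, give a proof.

Neither direction holds.

[⇒] This fails. Under u = T, t = F, p = T, the left side is true but the right side is false.

[⇐] This fails. Under u = F, t = T, p = F, the left side is false but the right side is true.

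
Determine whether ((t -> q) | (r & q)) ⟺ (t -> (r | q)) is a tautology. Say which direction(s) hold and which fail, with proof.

(→) Assume the antecedent. If t is true, the antecedent forces (r = F, t = T, q = T) or (r = T, t = T, q = T), and t -> (r | q) holds there. If t is false, t -> (r | q) reduces to true regardless of the other variables. Either way t -> (r | q) holds.

(←) This fails. Under r = T, t = T, q = F, the left side is false but the right side is true.

The forward direction holds; the converse fails.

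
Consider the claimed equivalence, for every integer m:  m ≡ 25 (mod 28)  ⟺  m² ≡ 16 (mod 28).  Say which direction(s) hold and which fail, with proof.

(⇒) This fails: take m = 25. Then 25 ≡ 25 (mod 28), but 25² = 625 ≡ 9 (mod 28), not 16.

(⇐) This fails: take m = 4. Then 4² = 16 ≡ 16 (mod 28), yet 4 ≡ 4 (mod 28), not 25.

Both directions fail.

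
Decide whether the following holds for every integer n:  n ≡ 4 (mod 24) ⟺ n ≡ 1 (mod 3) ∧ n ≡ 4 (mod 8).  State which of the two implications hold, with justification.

The biconditional holds.

(⟸) If n ≡ 1 (mod 3) and n ≡ 4 (mod 8), then by the Chinese remainder theorem n ≡ 4 (mod 24). This is exactly n ≡ 4 (mod 24).

(⟹) Suppose n ≡ 4 (mod 24); write n = 24j + 4. Since 3 ∣ 24, reducing mod 3 gives n ≡ 4 ≡ 1 (mod 3); since 8 ∣ 24, reducing mod 8 gives n ≡ 4 (mod 8).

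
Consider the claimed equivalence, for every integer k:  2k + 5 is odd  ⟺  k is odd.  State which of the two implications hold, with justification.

(⟹) This fails: take k = 2. Then 2k + 5 = 9, which is odd, yet k = 2 is even, not odd.

(⟸) Suppose k is odd. Since 2 is even, 2k is even for every k, so 2k + 5 has the same parity as 5, which is odd. Hence 2k + 5 is odd.

Only the converse holds.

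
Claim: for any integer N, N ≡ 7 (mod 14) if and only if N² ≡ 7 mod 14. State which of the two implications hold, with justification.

(⟹) Suppose N ≡ 7 (mod 14). Write N = 14j + 7. Then (14j + 7)² = 196j² + 196j + 49 = 14(14j² + 14j + 3) + 7, so N² ≡ 7 (mod 14).

(⟸) Conversely, suppose N² ≡ 7 (mod 14). The only residue r in {0, …, 13} with r² ≡ 7 (mod 14) is r = 7, so N ≡ 7 (mod 14).

Both directions hold.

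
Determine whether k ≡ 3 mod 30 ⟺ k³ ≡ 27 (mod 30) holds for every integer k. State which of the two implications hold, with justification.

Equivalent; both directions hold.

(⇒) Suppose k ≡ 3 mod 30. Write k = 30j + 3. Then (30j + 3)³ = 27000j³ + 8100j² + 810j + 27 = 30(900j³ + 270j² + 27j) + 27, so k³ ≡ 27 (mod 30).

(⇐) Conversely, suppose k³ ≡ 27 (mod 30). The only residue r in {0, …, 29} with r³ ≡ 27 (mod 30) is r = 3, so k ≡ 3 (mod 30).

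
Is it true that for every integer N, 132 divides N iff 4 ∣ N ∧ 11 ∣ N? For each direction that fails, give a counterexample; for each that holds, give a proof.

(→) If 132 ∣ N, write N = 132q. Since 132 = 33·4, N = 4·(33q), so 4 ∣ N; and since 132 = 12·11, N = 11·(12q), so 11 ∣ N.

(←) This fails: take N = 44. Both 4 ∣ 44 and 11 ∣ 44, yet 44 is not a multiple of 132 (since 44 = 0·132 + 44), so 132 ∤ 44.

Only the forward direction holds.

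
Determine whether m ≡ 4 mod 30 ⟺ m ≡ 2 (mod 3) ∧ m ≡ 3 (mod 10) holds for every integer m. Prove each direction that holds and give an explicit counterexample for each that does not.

[⇒] This fails: m = 4 gives 4 ≡ 4 (mod 30) but 4 ≡ 1 (mod 3), so the conjunction on the right does not hold.

[⇐] This fails: m = 23 satisfies both congruences on the right (23 ≡ 2 mod 3 and 23 ≡ 3 mod 10) yet 23 ≡ 23 (mod 30), not 4.

Both directions fail.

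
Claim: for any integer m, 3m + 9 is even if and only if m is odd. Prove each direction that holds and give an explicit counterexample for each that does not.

Forward direction. Suppose 3m + 9 is even. Since 3 is odd, 3m and m have the same parity, so 3m + 9 ≡ m + 9 (mod 2). As 9 is odd, 3m + 9 is even exactly when m is odd. Thus m is odd.

Converse. Suppose m is odd; write m = 2j + 1. Then 3m + 9 = 3·(2j + 1) + 9 = 2·3j + 12, which is even.

Both implications hold.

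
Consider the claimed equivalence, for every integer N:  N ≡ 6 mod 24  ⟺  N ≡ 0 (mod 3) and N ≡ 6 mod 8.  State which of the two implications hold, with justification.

Converse. If N ≡ 0 (mod 3) and N ≡ 6 (mod 8), then by the Chinese remainder theorem N ≡ 6 (mod 24). This is exactly N ≡ 6 (mod 24).

Forward direction. Suppose N ≡ 6 (mod 24); write N = 24j + 6. Since 3 ∣ 24, reducing mod 3 gives N ≡ 6 ≡ 0 (mod 3); since 8 ∣ 24, reducing mod 8 gives N ≡ 6 (mod 8).

Both directions hold.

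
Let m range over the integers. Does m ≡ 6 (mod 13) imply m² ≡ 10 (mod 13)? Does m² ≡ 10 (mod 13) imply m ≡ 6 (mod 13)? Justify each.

(⇒) holds; (⇐) fails.

(→) Suppose m ≡ 6 (mod 13). Write m = 13j + 6. Then (13j + 6)² = 169j² + 156j + 36 = 13(13j² + 12j + 2) + 10, so m² ≡ 10 (mod 13).

(←) This fails: take m = 7. Then 7² = 49 ≡ 10 (mod 13), yet 7 ≡ 7 (mod 13), not 6.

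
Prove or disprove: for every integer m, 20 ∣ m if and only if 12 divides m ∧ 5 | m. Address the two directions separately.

(⇒) fails; (⇐) holds.

Forward direction. This fails: take m = 20. Certainly 20 ∣ 20, but 12 ∤ 20.

Converse. Suppose 12 ∣ m and 5 ∣ m. Any common multiple of 12 and 5 is a multiple of their lcm; here gcd(12, 5) = 1, so lcm(12, 5) = 12·5 = 60, so 60 ∣ m. Since 20 ∣ 60, it follows that 20 ∣ m.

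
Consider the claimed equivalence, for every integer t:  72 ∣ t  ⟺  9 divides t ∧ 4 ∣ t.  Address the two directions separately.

The forward direction holds; the converse fails.

(←) This fails: take t = 36. Both 9 ∣ 36 and 4 ∣ 36, yet 36 is not a multiple of 72 (since 36 = 0·72 + 36), so 72 ∤ 36.

(→) If 72 ∣ t, write t = 72q. Since 72 = 8·9, t = 9·(8q), so 9 ∣ t; and since 72 = 18·4, t = 4·(18q), so 4 ∣ t.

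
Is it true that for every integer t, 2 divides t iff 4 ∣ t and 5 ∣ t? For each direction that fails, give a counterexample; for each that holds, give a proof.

Only the converse holds.

(⟹) This fails: take t = 2. Certainly 2 ∣ 2, but 4 ∤ 2.

(⟸) Suppose 4 ∣ t and 5 ∣ t. Any common multiple of 4 and 5 is a multiple of their lcm; here gcd(4, 5) = 1, so lcm(4, 5) = 4·5 = 20, so 20 ∣ t. Since 2 ∣ 20, it follows that 2 ∣ t.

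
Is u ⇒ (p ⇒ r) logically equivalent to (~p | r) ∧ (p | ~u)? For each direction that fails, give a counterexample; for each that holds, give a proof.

(⇒) fails; (⇐) holds.

[⇒] This fails. Under u = T, p = F, r = F, the left side is true but the right side is false.

[⇐] Assume the antecedent. If u is true, the antecedent forces (u = T, p = T, r = T), and u ⇒ (p ⇒ r) holds there. If u is false, u ⇒ (p ⇒ r) reduces to true regardless of the other variables. Either way u ⇒ (p ⇒ r) holds.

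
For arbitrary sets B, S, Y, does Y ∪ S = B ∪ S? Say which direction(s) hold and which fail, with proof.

Neither inclusion holds.

Forward inclusion. This inclusion fails. Take B = ∅, S = ∅, Y = {1}; then 1 ∈ Y ∪ S but 1 ∉ B ∪ S.

Reverse inclusion. This inclusion fails. Take B = {1}, S = ∅, Y = ∅; then 1 ∈ B ∪ S but 1 ∉ Y ∪ S.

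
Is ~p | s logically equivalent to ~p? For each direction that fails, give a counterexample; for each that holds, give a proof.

Only the reverse direction holds.

[⇐] Assume the antecedent. If s is true, ~p | s reduces to true regardless of the other variables. If s is false, the antecedent forces (s = F, p = F), and ~p | s holds there. Either way ~p | s holds.

[⇒] This fails. Under s = T, p = T, the left side is true but the right side is false.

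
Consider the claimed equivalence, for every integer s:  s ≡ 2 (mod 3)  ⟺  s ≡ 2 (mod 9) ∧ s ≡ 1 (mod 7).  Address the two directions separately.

(⇒) fails; (⇐) holds.

(←) If s ≡ 2 (mod 9) and s ≡ 1 (mod 7), then by the Chinese remainder theorem s ≡ 29 (mod 63). Since 29 ≡ 2 (mod 3) and 3 ∣ 63, we get s ≡ 2 (mod 3).

(→) This fails: s = 2 gives 2 ≡ 2 (mod 3) but 2 ≡ 2 (mod 7), so the conjunction on the right does not hold.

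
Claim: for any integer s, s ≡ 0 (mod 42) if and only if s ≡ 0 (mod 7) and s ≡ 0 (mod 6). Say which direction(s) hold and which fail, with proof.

(←) If s ≡ 0 (mod 7) and s ≡ 0 (mod 6), then by the Chinese remainder theorem s ≡ 0 (mod 42). This is exactly s ≡ 0 (mod 42).

(→) Suppose s ≡ 0 (mod 42); write s = 42j + 0. Since 7 ∣ 42, reducing mod 7 gives s ≡ 0 (mod 7); since 6 ∣ 42, reducing mod 6 gives s ≡ 0 (mod 6).

Both directions hold.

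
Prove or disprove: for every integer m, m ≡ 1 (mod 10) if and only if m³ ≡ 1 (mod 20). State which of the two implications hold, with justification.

Only the converse holds.

(⟹) This fails: take m = 11. Then 11 ≡ 1 (mod 10), but 11³ = 1331 ≡ 11 (mod 20), not 1.

(⟸) Conversely, the residues r modulo 20 with r³ ≡ 1 (mod 20) are exactly {1}, and each is ≡ 1 (mod 10).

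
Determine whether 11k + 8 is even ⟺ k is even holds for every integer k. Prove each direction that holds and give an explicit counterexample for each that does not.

The biconditional holds.

Converse. Suppose k is even; write k = 2j. Then 11k + 8 = 11·(2j) + 8 = 2·11j + 8, which is even.

Forward direction. Suppose 11k + 8 is even. Since 11 is odd, 11k and k have the same parity, so 11k + 8 ≡ k + 8 (mod 2). As 8 is even, 11k + 8 is even exactly when k is even. Thus k is even.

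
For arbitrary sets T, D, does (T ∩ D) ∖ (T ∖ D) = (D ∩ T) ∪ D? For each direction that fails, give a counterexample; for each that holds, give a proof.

Only the forward inclusion holds.

Reverse inclusion. This inclusion fails. Take T = ∅, D = {1}; then 1 ∈ (D ∩ T) ∪ D but 1 ∉ (T ∩ D) ∖ (T ∖ D).

Forward inclusion. Let x ∈ (T ∩ D) ∖ (T ∖ D). Then x ∈ T ∩ D, from which x ∈ (D ∩ T) ∪ D.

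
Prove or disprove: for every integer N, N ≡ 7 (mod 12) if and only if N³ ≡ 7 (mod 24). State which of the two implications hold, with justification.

The forward direction fails; the converse holds.

(→) This fails: take N = 19. Then 19 ≡ 7 (mod 12), but 19³ = 6859 ≡ 19 (mod 24), not 7.

(←) Conversely, the residues r modulo 24 with r³ ≡ 7 (mod 24) are exactly {7}, and each is ≡ 7 (mod 12).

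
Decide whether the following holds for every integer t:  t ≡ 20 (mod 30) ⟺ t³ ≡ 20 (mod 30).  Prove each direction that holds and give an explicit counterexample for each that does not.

(→) Suppose t ≡ 20 (mod 30). Write t = 30j + 20. Then (30j + 20)³ = 27000j³ + 54000j² + 36000j + 8000 = 30(900j³ + 1800j² + 1200j + 266) + 20, so t³ ≡ 20 (mod 30).

(←) Conversely, suppose t³ ≡ 20 (mod 30). The only residue r in {0, …, 29} with r³ ≡ 20 (mod 30) is r = 20, so t ≡ 20 (mod 30).

Both implications hold.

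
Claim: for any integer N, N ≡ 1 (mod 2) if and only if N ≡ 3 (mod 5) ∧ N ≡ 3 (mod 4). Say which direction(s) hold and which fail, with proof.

(⟸) If N ≡ 3 (mod 5) and N ≡ 3 (mod 4), then by the Chinese remainder theorem N ≡ 3 (mod 20). Since 3 ≡ 1 (mod 2) and 2 ∣ 20, we get N ≡ 1 (mod 2).

(⟹) This fails: N = 1 gives 1 ≡ 1 (mod 2) but 1 ≡ 1 (mod 5), so the conjunction on the right does not hold.

Only the reverse direction holds.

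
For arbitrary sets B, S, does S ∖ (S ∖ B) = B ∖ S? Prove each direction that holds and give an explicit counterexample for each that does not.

(⟹) This inclusion fails. Take B = {1}, S = {1}; then 1 ∈ S ∖ (S ∖ B) but 1 ∉ B ∖ S.

(⟸) This inclusion fails. Take B = {1}, S = ∅; then 1 ∈ B ∖ S but 1 ∉ S ∖ (S ∖ B).

Neither inclusion holds.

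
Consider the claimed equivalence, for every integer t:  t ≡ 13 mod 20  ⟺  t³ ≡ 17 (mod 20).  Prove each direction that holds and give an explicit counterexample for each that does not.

Both directions hold; the statement is true.

[⇒] Suppose t ≡ 13 mod 20. Write t = 20j + 13. Then (20j + 13)³ = 8000j³ + 15600j² + 10140j + 2197 = 20(400j³ + 780j² + 507j + 109) + 17, so t³ ≡ 17 (mod 20).

[⇐] Conversely, suppose t³ ≡ 17 (mod 20). The only residue r in {0, …, 19} with r³ ≡ 17 (mod 20) is r = 13, so t ≡ 13 (mod 20).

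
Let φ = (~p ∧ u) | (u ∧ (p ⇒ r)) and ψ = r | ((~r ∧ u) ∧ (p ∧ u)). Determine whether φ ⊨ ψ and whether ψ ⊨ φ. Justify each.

(⟹) This fails. Under r = F, u = T, p = F, the left side is true but the right side is false.

(⟸) This fails. Under r = T, u = F, p = F, the left side is false but the right side is true.

Neither implication holds.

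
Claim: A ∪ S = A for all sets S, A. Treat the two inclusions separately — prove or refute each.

Only the reverse inclusion holds.

(⟸) Let x ∈ A. Then either x ∈ A and x ∉ S; or x ∈ S ∩ A. In each case x ∈ A ∪ S, so A ⊆ A ∪ S.

(⟹) This inclusion fails. Take S = {1}, A = ∅; then 1 ∈ A ∪ S but 1 ∉ A.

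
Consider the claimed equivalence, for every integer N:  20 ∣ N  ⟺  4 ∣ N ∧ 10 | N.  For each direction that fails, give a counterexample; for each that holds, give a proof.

Both implications hold.

[⇐] Suppose 4 ∣ N and 10 ∣ N. Any common multiple of 4 and 10 is a multiple of their lcm; here lcm(4, 10) = 4·10/gcd(4, 10) = 40/2 = 20, so 20 ∣ N.

[⇒] If 20 ∣ N, write N = 20q. Since 20 = 5·4, N = 4·(5q), so 4 ∣ N; and since 20 = 2·10, N = 10·(2q), so 10 ∣ N.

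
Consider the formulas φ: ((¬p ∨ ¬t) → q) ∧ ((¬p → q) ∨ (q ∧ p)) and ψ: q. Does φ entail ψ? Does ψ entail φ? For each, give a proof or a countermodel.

(⇒) This fails. Under q = F, p = T, t = T, the left side is true but the right side is false.

(⇐) Assume the antecedent. If q is true, the consequent reduces to true regardless of the other variables. If q is false, the antecedent cannot hold. Either way the consequent holds.

(⇒) fails; (⇐) holds.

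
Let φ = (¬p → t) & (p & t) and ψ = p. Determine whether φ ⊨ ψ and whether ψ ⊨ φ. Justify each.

[⇒] Assume the antecedent. If t is true, the antecedent forces (t = T, p = T), and p holds there. If t is false, the antecedent cannot hold. Either way p holds.

[⇐] This fails. Under t = F, p = T, the left side is false but the right side is true.

Not equivalent: only (⇒) holds.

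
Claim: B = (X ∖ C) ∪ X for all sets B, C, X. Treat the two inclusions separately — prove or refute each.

(⟹) This inclusion fails. Take B = {1}, C = ∅, X = ∅; then 1 ∈ B but 1 ∉ (X ∖ C) ∪ X.

(⟸) This inclusion fails. Take B = ∅, C = ∅, X = {1}; then 1 ∈ (X ∖ C) ∪ X but 1 ∉ B.

(⊆) fails and (⊇) fails.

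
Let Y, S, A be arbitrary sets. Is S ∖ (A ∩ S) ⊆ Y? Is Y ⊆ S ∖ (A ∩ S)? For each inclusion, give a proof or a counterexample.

(⊆) This inclusion fails. Take Y = ∅, S = {1}, A = ∅; then 1 ∈ S ∖ (A ∩ S) but 1 ∉ Y.

(⊇) This inclusion fails. Take Y = {1}, S = ∅, A = ∅; then 1 ∈ Y but 1 ∉ S ∖ (A ∩ S).

(⊆) fails and (⊇) fails.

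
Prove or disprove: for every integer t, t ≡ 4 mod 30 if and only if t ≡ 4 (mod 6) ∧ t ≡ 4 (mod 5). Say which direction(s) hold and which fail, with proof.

Both implications hold.

(→) Suppose t ≡ 4 (mod 30); write t = 30j + 4. Since 6 ∣ 30, reducing mod 6 gives t ≡ 4 (mod 6); since 5 ∣ 30, reducing mod 5 gives t ≡ 4 (mod 5).

(←) Conversely, if t ≡ 4 (mod 6) and t ≡ 4 (mod 5), then by the Chinese remainder theorem t ≡ 4 (mod 30). This is exactly t ≡ 4 (mod 30).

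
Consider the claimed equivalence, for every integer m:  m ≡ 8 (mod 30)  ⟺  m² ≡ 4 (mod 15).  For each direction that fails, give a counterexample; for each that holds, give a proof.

(⇒) Suppose m ≡ 8 (mod 30). Then m² ≡ 8² = 64 (mod 30), and since 15 ∣ 30, also m² ≡ 4 (mod 15).

(⇐) This fails: take m = 2. Then 2² = 4 ≡ 4 (mod 15), yet 2 ≡ 2 (mod 30), not 8.

Not equivalent: only (⇒) holds.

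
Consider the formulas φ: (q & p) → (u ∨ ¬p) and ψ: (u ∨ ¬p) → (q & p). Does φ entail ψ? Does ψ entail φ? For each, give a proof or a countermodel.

(⇒) This fails. Under q = F, p = F, u = F, the left side is true but the right side is false.

(⇐) This fails. Under q = T, p = T, u = F, the left side is false but the right side is true.

Neither direction holds.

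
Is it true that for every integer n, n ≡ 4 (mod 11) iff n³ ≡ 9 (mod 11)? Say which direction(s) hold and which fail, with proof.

Forward direction. Suppose n ≡ 4 (mod 11). Write n = 11j + 4. Then (11j + 4)³ = 1331j³ + 1452j² + 528j + 64 = 11(121j³ + 132j² + 48j + 5) + 9, so n³ ≡ 9 (mod 11).

Converse. For the converse, argue contrapositively. If n ≢ 4 (mod 11), then n is congruent to one of 0, 1, 2, 3, 5, 6, 7, 8, 9, 10 modulo 11, and these give n³ ≡ 0, 1, 8, 5, 4, 7, 2, 6, 3, 10 respectively — never 9.

Both directions hold.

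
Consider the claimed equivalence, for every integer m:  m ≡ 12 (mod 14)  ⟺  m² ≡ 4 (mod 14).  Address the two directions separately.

Forward direction. Suppose m ≡ 12 (mod 14). Write m = 14j + 12. Then (14j + 12)² = 196j² + 336j + 144 = 14(14j² + 24j + 10) + 4, so m² ≡ 4 (mod 14).

Converse. This fails: take m = 2. Then 2² = 4 ≡ 4 (mod 14), yet 2 ≡ 2 (mod 14), not 12.

(⇒) holds; (⇐) fails.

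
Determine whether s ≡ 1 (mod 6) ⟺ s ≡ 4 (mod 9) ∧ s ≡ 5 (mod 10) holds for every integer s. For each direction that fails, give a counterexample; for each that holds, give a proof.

The forward direction fails; the converse holds.

(⟸) If s ≡ 4 (mod 9) and s ≡ 5 (mod 10), then by the Chinese remainder theorem s ≡ 85 (mod 90). Since 85 ≡ 1 (mod 6) and 6 ∣ 90, we get s ≡ 1 (mod 6).

(⟹) This fails: s = 1 gives 1 ≡ 1 (mod 6) but 1 ≡ 1 (mod 9), so the conjunction on the right does not hold.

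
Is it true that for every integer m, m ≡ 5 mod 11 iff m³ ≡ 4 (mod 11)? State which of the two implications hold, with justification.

Equivalent; both directions hold.

(⟹) Suppose m ≡ 5 mod 11. Write m = 11j + 5. Then (11j + 5)³ = 1331j³ + 1815j² + 825j + 125 = 11(121j³ + 165j² + 75j + 11) + 4, so m³ ≡ 4 (mod 11).

(⟸) For the converse, argue contrapositively. If m ≢ 5 (mod 11), then m is congruent to one of 0, 1, 2, 3, 4, 6, 7, 8, 9, 10 modulo 11, and these give m³ ≡ 0, 1, 8, 5, 9, 7, 2, 6, 3, 10 respectively — never 4.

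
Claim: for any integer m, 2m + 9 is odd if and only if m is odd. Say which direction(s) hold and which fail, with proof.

Only the reverse direction holds.

(⟹) This fails: take m = 0. Then 2m + 9 = 9, which is odd, yet m = 0 is even, not odd.

(⟸) Suppose m is odd. Since 2 is even, 2m is even for every m, so 2m + 9 has the same parity as 9, which is odd. Hence 2m + 9 is odd.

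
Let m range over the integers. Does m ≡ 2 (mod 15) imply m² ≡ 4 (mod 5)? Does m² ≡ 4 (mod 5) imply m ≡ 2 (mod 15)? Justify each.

(⇒) holds; (⇐) fails.

[⇐] This fails: take m = 3. Then 3² = 9 ≡ 4 (mod 5), yet 3 ≡ 3 (mod 15), not 2.

[⇒] Suppose m ≡ 2 (mod 15). Then m² ≡ 2² = 4 (mod 15), and since 5 ∣ 15, also m² ≡ 4 (mod 5).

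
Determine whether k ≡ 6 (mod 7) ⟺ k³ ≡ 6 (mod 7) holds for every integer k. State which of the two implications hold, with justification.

(⇒) holds; (⇐) fails.

(←) This fails: take k = 3. Then 3³ = 27 ≡ 6 (mod 7), yet 3 ≡ 3 (mod 7), not 6.

(→) Suppose k ≡ 6 (mod 7). Write k = 7j + 6. Then (7j + 6)³ = 343j³ + 882j² + 756j + 216 = 7(49j³ + 126j² + 108j + 30) + 6, so k³ ≡ 6 (mod 7).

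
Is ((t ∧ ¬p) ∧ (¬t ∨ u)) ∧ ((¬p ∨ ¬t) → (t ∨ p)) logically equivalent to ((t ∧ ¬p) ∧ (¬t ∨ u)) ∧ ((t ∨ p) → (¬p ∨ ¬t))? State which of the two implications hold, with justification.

(⟸) Assume the antecedent. If p is true, the antecedent cannot hold. If p is false, the antecedent forces (p = F, t = T, u = T), and the consequent holds there. Either way the consequent holds.

(⟹) Assume the antecedent. If p is true, the antecedent cannot hold. If p is false, the antecedent forces (p = F, t = T, u = T), and the consequent holds there. Either way the consequent holds.

Both directions hold; the statement is true.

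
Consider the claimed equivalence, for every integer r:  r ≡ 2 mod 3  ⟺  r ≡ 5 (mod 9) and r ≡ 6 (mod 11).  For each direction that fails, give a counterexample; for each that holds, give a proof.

Only the reverse direction holds.

(→) This fails: r = 2 gives 2 ≡ 2 (mod 3) but 2 ≡ 2 (mod 9), so the conjunction on the right does not hold.

(←) Conversely, if r ≡ 5 (mod 9) and r ≡ 6 (mod 11), then by the Chinese remainder theorem r ≡ 50 (mod 99). Since 50 ≡ 2 (mod 3) and 3 ∣ 99, we get r ≡ 2 (mod 3).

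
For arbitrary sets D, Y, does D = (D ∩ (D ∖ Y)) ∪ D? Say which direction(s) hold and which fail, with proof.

(⊇) Let x ∈ (D ∩ (D ∖ Y)) ∪ D. Then either x ∈ D and x ∉ Y; or x ∈ D ∩ Y. In each case x ∈ D, so (D ∩ (D ∖ Y)) ∪ D ⊆ D.

(⊆) Let x ∈ D. Then either x ∈ D and x ∉ Y; or x ∈ D ∩ Y. In each case x ∈ (D ∩ (D ∖ Y)) ∪ D, so D ⊆ (D ∩ (D ∖ Y)) ∪ D.

The two sets are equal.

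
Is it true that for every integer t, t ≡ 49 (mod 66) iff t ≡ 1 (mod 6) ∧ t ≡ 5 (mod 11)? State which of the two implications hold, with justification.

Both directions hold; the statement is true.

[⇒] Suppose t ≡ 49 (mod 66); write t = 66j + 49. Since 6 ∣ 66, reducing mod 6 gives t ≡ 49 ≡ 1 (mod 6); since 11 ∣ 66, reducing mod 11 gives t ≡ 49 ≡ 5 (mod 11).

[⇐] Conversely, if t ≡ 1 (mod 6) and t ≡ 5 (mod 11), then by the Chinese remainder theorem t ≡ 49 (mod 66). This is exactly t ≡ 49 (mod 66).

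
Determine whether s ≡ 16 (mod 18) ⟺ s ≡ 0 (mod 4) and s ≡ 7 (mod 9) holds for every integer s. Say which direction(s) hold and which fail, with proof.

[⇒] This fails: s = 34 gives 34 ≡ 16 (mod 18) but 34 ≡ 2 (mod 4), so the conjunction on the right does not hold.

[⇐] Conversely, if s ≡ 0 (mod 4) and s ≡ 7 (mod 9), then by the Chinese remainder theorem s ≡ 16 (mod 36). Since 16 ≡ 16 (mod 18) and 18 ∣ 36, we get s ≡ 16 (mod 18).

Only the reverse direction holds.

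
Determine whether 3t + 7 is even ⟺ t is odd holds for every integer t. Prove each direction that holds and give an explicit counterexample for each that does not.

Both implications hold.

(⇒) Suppose 3t + 7 is even. Since 3 is odd, 3t and t have the same parity, so 3t + 7 ≡ t + 7 (mod 2). As 7 is odd, 3t + 7 is even exactly when t is odd. Thus t is odd.

(⇐) Conversely, suppose t is odd; write t = 2j + 1. Then 3t + 7 = 3·(2j + 1) + 7 = 2·3j + 10, which is even.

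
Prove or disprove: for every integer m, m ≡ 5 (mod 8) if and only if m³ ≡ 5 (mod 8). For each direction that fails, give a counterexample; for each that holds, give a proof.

(→) Suppose m ≡ 5 (mod 8). Write m = 8j + 5. Then (8j + 5)³ = 512j³ + 960j² + 600j + 125 = 8(64j³ + 120j² + 75j + 15) + 5, so m³ ≡ 5 (mod 8).

(←) For the converse, argue contrapositively. If m ≢ 5 (mod 8), then m is congruent to one of 0, 1, 2, 3, 4, 6, 7 modulo 8, and these give m³ ≡ 0, 1, 0, 3, 0, 0, 7 respectively — never 5.

Both directions hold; the statement is true.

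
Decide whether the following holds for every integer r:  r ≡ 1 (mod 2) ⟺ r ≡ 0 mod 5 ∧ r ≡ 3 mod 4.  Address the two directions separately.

Converse. If r ≡ 0 (mod 5) and r ≡ 3 (mod 4), then by the Chinese remainder theorem r ≡ 15 (mod 20). Since 15 ≡ 1 (mod 2) and 2 ∣ 20, we get r ≡ 1 (mod 2).

Forward direction. This fails: r = 1 gives 1 ≡ 1 (mod 2) but 1 ≡ 1 (mod 5), so the conjunction on the right does not hold.

Only the reverse direction holds.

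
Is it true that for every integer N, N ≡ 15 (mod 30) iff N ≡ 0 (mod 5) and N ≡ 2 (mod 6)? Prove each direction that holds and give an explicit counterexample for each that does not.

[⇒] This fails: N = 15 gives 15 ≡ 15 (mod 30) but 15 ≡ 3 (mod 6), so the conjunction on the right does not hold.

[⇐] This fails: N = 20 satisfies both congruences on the right (20 ≡ 0 mod 5 and 20 ≡ 2 mod 6) yet 20 ≡ 20 (mod 30), not 15.

(⇒) fails and (⇐) fails.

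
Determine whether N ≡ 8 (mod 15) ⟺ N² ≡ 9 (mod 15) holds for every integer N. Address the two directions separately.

Neither direction holds.

Forward direction. This fails: take N = 8. Then 8 ≡ 8 (mod 15), but 8² = 64 ≡ 4 (mod 15), not 9.

Converse. This fails: take N = 3. Then 3² = 9 ≡ 9 (mod 15), yet 3 ≡ 3 (mod 15), not 8.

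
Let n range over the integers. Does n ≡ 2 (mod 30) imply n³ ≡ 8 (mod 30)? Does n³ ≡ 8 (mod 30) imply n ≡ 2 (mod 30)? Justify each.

The biconditional holds.

[⇒] Suppose n ≡ 2 (mod 30). Write n = 30j + 2. Then (30j + 2)³ = 27000j³ + 5400j² + 360j + 8 = 30(900j³ + 180j² + 12j) + 8, so n³ ≡ 8 (mod 30).

[⇐] Conversely, suppose n³ ≡ 8 (mod 30). The only residue r in {0, …, 29} with r³ ≡ 8 (mod 30) is r = 2, so n ≡ 2 (mod 30).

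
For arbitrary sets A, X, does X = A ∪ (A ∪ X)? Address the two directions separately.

(⟸) This inclusion fails. Take A = {1}, X = ∅; then 1 ∈ A ∪ (A ∪ X) but 1 ∉ X.

(⟹) Let x ∈ X. Then either x ∈ X and x ∉ A; or x ∈ A ∩ X. In each case x ∈ A ∪ (A ∪ X), so X ⊆ A ∪ (A ∪ X).

Only the forward inclusion holds.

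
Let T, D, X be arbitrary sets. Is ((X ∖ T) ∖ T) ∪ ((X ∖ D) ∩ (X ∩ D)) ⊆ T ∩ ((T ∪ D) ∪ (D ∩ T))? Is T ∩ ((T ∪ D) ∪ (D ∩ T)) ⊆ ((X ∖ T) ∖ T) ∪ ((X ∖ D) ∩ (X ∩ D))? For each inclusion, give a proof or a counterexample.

Forward inclusion. This inclusion fails. Take T = ∅, D = ∅, X = {1}; then 1 ∈ ((X ∖ T) ∖ T) ∪ ((X ∖ D) ∩ (X ∩ D)) but 1 ∉ T ∩ ((T ∪ D) ∪ (D ∩ T)).

Reverse inclusion. This inclusion fails. Take T = {1}, D = ∅, X = ∅; then 1 ∈ T ∩ ((T ∪ D) ∪ (D ∩ T)) but 1 ∉ ((X ∖ T) ∖ T) ∪ ((X ∖ D) ∩ (X ∩ D)).

(⊆) fails and (⊇) fails.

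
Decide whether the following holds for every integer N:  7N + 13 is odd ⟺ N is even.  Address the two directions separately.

The biconditional holds.

(⇐) Suppose N is even; write N = 2j. Then 7N + 13 = 7·(2j) + 13 = 2·7j + 13, which is odd.

(⇒) Suppose 7N + 13 is odd. Since 7 is odd, 7N and N have the same parity, so 7N + 13 ≡ N + 13 (mod 2). As 13 is odd, 7N + 13 is odd exactly when N is even. Thus N is even.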